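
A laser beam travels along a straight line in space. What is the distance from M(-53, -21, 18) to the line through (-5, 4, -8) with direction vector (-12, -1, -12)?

Direction vector d = (-12, -1, -12).
AP = (-48, -25, 26), and AP × d = (326, -888, -252).
|AP × d|² = 958324 and |d|² = 289, so the distance is √(958324/289) = √3316 = 2√829.

2√829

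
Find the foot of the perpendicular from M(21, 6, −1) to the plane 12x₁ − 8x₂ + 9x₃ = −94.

The perpendicular from M has direction n = (12, −8, 9): r = (21, 6, −1) + μ(12, −8, 9).
Substitute into the plane: n·(M + μn) = -94 gives 195 + 289μ = -94, so μ = -1.
Foot = (21, 6, −1) + (-1)·(12, −8, 9) = (9, 14, −10).

(9, 14, -10)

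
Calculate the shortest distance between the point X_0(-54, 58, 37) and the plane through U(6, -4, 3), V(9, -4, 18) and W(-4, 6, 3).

UV = (3, 0, 15) and UW = (-10, 10, 0), so a normal is n = UV × UW = (-150, -150, 30).
Then n·(-54, 58, 37) - (-210) = 720.
|n| = √(22500 + 22500 + 900) = 30√51, so the distance is |720|/(30√51) = 8√51/17.

24/√51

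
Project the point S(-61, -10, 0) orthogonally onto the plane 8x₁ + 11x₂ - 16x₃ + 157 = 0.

(-53, 1, -16)

n = (8, 11, -16), |n|² = 441, and n·S − (-157) = -441.
t = -441/441 = -1, so the foot is S − t·n = (-61, -10, 0) − (-1)·(8, 11, -16) = (-53, 1, -16).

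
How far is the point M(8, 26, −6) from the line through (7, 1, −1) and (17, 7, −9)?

√451

A direction vector is d = (10, 6, −8).
AP = (1, 25, −5); AP·d = 200, |AP|² = 651, |d|² = 200.
distance² = |AP|² − (AP·d)²/|d|² = 651 − 40000/200 = 451, so the distance is √451.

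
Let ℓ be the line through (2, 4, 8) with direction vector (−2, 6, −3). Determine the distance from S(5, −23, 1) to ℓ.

√346

Direction vector d = (−2, 6, −3).
AP = (3, −27, −7); AP·d = -147, |AP|² = 787, |d|² = 49.
distance² = |AP|² − (AP·d)²/|d|² = 787 − 21609/49 = 346, so the distance is √346.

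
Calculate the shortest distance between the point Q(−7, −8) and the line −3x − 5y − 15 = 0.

The normal to the line is n = (−3, −5) with |n| = √34.
|n·Q − 15| = |61 − 15| = 46, so the distance is 46/√34 = 23√34/17.

23√34/17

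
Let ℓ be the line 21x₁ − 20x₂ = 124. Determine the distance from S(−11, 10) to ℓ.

555/29

The normal to the line is n = (21, −20) with |n| = 29.
|n·S − 124| = |-431 − 124| = 555, so the distance is 555/29.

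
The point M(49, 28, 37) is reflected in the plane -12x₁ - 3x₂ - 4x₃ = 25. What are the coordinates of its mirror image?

(-71, -2, -3)

With n = (-12, -3, -4), the signed offset is (n·M − 25)/|n|² = -845/169 = -5.
M' = M − 2t·n = (49, 28, 37) − (-10)·(-12, -3, -4) = (-71, -2, -3).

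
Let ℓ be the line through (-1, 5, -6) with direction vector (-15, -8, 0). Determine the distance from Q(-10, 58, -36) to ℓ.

Direction vector d = (-15, -8, 0).
AP = (-9, 53, -30); AP·d = -289, |AP|² = 3790, |d|² = 289.
distance² = |AP|² − (AP·d)²/|d|² = 3790 − 83521/289 = 3501, so the distance is 3√389.

3√389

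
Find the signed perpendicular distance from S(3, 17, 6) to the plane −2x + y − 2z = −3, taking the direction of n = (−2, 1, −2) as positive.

n·S − (-3) = 2.
|n| = 3, so the signed distance is 2/3.

2/3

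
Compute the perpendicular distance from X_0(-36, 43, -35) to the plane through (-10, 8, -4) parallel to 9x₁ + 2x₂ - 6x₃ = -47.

2

Parallel planes share the normal n = (9, 2, -6); since (-10, 8, -4) lies on the plane, its equation is 9x₁ + 2x₂ - 6x₃ = -50.
Then n·(-36, 43, -35) - (-50) = 22.
|n| = √(81 + 4 + 36) = 11, so the distance is |22|/11 = 2.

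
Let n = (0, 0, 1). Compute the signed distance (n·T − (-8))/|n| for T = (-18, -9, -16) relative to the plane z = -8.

-8

n·T − (-8) = -8.
|n| = 1, so the signed distance is -8/1 = -8.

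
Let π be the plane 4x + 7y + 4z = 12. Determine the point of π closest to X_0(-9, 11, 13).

(-13, 4, 9)

The perpendicular from X_0 has direction n = (4, 7, 4): r = (-9, 11, 13) + t(4, 7, 4).
Substitute into the plane: n·(X_0 + tn) = 12 gives 93 + 81t = 12, so t = -1.
Foot = (-9, 11, 13) + (-1)·(4, 7, 4) = (-13, 4, 9).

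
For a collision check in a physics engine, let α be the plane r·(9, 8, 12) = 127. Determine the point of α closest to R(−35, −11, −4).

(-17, 5, 20)

n = (9, 8, 12), |n|² = 289, and n·R − 127 = -578.
t = -578/289 = -2, so the foot is R − t·n = (−35, −11, −4) − (-2)·(9, 8, 12) = (−17, 5, 20).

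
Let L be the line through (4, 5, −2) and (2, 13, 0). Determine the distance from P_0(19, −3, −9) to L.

A direction vector is d = (−2, 8, 2).
AP = (15, −8, −7), and AP × d = (40, −16, 104).
|AP × d|² = 12672 and |d|² = 72, so the distance is √(12672/72) = √176 = 4√11.

4√11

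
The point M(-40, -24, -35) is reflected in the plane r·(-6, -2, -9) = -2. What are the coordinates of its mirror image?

(20, -4, 55)

n = (-6, -2, -9), |n|² = 121, n·M − (-2) = 605, so t = 605/121 = 5.
Foot F = M − 5·n = (-10, -14, 10); the reflection is 2F − M = (20, -4, 55).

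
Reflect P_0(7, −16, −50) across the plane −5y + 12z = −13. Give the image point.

(7, -46, 22)

With n = (0, −5, 12), the signed offset is (n·P_0 − (-13))/|n|² = -507/169 = -3.
P_0' = P_0 − 2t·n = (7, −16, −50) − (-6)·(0, −5, 12) = (7, −46, 22).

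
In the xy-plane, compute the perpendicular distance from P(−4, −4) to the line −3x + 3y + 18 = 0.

3√2

d = |(-3)·(-4) + 3·(-4) − (-18)| / √(9 + 9) = |18|/(3√2) = 3√2.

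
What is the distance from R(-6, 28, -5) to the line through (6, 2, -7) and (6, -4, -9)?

2√46

A direction vector is d = (0, -6, -2).
AP = (-12, 26, 2); AP·d = -160, |AP|² = 824, |d|² = 40.
distance² = |AP|² − (AP·d)²/|d|² = 824 − 25600/40 = 184, so the distance is 2√46.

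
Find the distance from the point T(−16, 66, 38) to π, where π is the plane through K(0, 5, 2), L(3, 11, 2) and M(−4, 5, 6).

7

KL = (3, 6, 0) and KM = (−4, 0, 4), so a normal is n = KL × KM = (24, −12, 24).
d = |24·(-16) + (-12)·66 + 24·38 − (-12)| / √(576 + 144 + 576) = |-252| / 36 = 7.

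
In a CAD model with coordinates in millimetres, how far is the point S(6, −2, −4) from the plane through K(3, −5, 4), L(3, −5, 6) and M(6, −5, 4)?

3

KL = (0, 0, 2) and KM = (3, 0, 0), so a normal is n = KL × KM = (0, 6, 0).
Then n·(6, −2, −4) − (−30) = 18.
|n| = √(0 + 36 + 0) = 6, so the distance is |18|/6 = 3.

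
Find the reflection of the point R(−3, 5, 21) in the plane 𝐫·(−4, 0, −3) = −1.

With n = (−4, 0, −3), the signed offset is (n·R − (-1))/|n|² = -50/25 = -2.
R' = R − 2t·n = (−3, 5, 21) − (-4)·(−4, 0, −3) = (−19, 5, 9).

(-19, 5, 9)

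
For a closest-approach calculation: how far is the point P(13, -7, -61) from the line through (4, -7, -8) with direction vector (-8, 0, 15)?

17

Direction vector d = (-8, 0, 15).
AP = (9, 0, -53), and AP × d = (0, 289, 0).
|AP × d|² = 83521 and |d|² = 289, so the distance is √(83521/289) = √289 = 17.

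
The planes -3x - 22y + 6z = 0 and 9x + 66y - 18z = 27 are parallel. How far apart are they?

Divide the second equation by -3 to match normals: -3x - 22y + 6z = -9.
Both planes have normal n = (-3, -22, 6), |n| = 23. Any point on the first plane is at distance |(-9) − 0|/|n| = 9/23 from the second.

9/23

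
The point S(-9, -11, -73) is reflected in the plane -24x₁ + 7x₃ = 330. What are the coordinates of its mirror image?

n = (-24, 0, 7), |n|² = 625, n·S − 330 = -625, so t = -625/625 = -1.
Foot F = S − (-1)·n = (-33, -11, -66); the reflection is 2F − S = (-57, -11, -59).

(-57, -11, -59)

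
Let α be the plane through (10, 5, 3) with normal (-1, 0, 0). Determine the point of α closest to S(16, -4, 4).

(10, -4, 4)

n = (-1, 0, 0), |n|² = 1, and n·S − (-10) = -6.
t = -6/1 = -6, so the foot is S − t·n = (16, -4, 4) − (-6)·(-1, 0, 0) = (10, -4, 4).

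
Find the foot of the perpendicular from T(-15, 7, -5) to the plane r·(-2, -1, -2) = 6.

n = (-2, -1, -2), |n|² = 9, and n·T − 6 = 27.
t = 27/9 = 3, so the foot is T − t·n = (-15, 7, -5) − 3·(-2, -1, -2) = (-9, 10, 1).

(-9, 10, 1)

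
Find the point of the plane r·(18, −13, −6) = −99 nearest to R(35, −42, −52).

(-19, -3, -34)

n = (18, −13, −6), |n|² = 529, and n·R − (-99) = 1587.
t = 1587/529 = 3, so the foot is R − t·n = (35, −42, −52) − 3·(18, −13, −6) = (−19, −3, −34).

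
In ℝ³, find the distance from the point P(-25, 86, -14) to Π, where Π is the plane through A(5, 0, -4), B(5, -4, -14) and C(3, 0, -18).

2

AB = (0, -4, -10) and AC = (-2, 0, -14), so a normal is n = AB × AC = (56, 20, -8).
n = (56, 20, -8); n·P − 312 = 120; |n| = 60; distance = 120/60 = 2.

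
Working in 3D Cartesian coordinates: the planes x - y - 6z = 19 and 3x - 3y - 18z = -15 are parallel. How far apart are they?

Divide the second equation by 3 to match normals: x - y - 6z = -5.
With common normal n = (1, -1, -6) (|n| = √38), the distance is |19 − (-5)|/|n| = 24/√38 = 12√38/19.

12√38/19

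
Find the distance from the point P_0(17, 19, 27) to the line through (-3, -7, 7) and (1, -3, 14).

6√5

A direction vector is d = (4, 4, 7).
AP = (20, 26, 20), and AP × d = (102, -60, -24).
|AP × d|² = 14580 and |d|² = 81, so the distance is √(14580/81) = √180 = 6√5.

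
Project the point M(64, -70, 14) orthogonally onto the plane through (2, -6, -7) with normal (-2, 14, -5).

The perpendicular from M has direction n = (-2, 14, -5): r = (64, -70, 14) + t(-2, 14, -5).
Substitute into the plane: n·(M + tn) = -53 gives -1178 + 225t = -53, so t = 5.
Foot = (64, -70, 14) + 5·(-2, 14, -5) = (54, 0, -11).

(54, 0, -11)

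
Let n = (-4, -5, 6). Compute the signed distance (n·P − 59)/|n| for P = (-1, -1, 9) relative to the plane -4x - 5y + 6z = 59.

n·P − 59 = 4.
|n| = √77, so the signed distance is 4√77/77.

4√77/77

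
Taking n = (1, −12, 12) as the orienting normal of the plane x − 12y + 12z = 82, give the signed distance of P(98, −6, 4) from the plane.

8

n·P − 82 = 136.
|n| = 17, so the signed distance is 136/17 = 8.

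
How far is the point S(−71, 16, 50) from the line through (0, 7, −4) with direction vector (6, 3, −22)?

Direction vector d = (6, 3, −22).
AP = (−71, 9, 54), and AP × d = (−360, −1238, −267).
|AP × d|² = 1733533 and |d|² = 529, so the distance is √(1733533/529) = √3277.

√3277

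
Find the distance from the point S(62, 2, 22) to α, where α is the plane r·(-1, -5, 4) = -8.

Normal vector n = (-1, -5, 4), and n·(62, 2, 22) - (-8) = 24.
|n| = √(1 + 25 + 16) = √42, so the distance is |24|/√42 = 4√42/7.

24/√42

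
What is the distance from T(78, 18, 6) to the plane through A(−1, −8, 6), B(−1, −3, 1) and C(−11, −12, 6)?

14√6/9

AB = (0, 5, −5) and AC = (−10, −4, 0), so a normal is n = AB × AC = (−20, 50, 50).
n = (−20, 50, 50); n·P − (-80) = -280; |n| = 30√6; distance = 280/(30√6) = 28/(3√6).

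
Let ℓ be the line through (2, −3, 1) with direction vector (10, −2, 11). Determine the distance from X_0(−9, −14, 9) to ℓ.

3√34

Direction vector d = (10, −2, 11).
AP = (−11, −11, 8), and AP × d = (−105, 201, 132).
|AP × d|² = 68850 and |d|² = 225, so the distance is √(68850/225) = √306 = 3√34.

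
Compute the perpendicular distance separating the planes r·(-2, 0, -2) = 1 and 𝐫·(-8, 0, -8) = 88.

Divide the second equation by 4 to match normals: -2x - 2z = 22.
With common normal n = (-2, 0, -2) (|n| = 2√2), the distance is |1 − 22|/|n| = 21/(2√2).

21/(2√2)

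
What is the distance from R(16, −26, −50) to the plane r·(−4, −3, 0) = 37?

n = (−4, −3, 0); n·P − 37 = -23; |n| = 5; distance = 23/5.

23/5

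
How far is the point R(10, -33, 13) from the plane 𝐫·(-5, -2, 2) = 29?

13/√33

Normal vector n = (-5, -2, 2), and n·(10, -33, 13) - 29 = 13.
|n| = √(25 + 4 + 4) = √33, so the distance is |13|/√33 = 13√33/33.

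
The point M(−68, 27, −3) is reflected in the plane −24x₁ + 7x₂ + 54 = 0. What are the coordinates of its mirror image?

(76, -15, -3)

With n = (−24, 7, 0), the signed offset is (n·M − (-54))/|n|² = 1875/625 = 3.
M' = M − 2t·n = (−68, 27, −3) − 6·(−24, 7, 0) = (76, −15, −3).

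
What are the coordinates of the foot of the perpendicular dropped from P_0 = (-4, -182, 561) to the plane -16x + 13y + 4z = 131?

The perpendicular from P_0 has direction n = (-16, 13, 4): r = (-4, -182, 561) + t(-16, 13, 4).
Substitute into the plane: n·(P_0 + tn) = 131 gives -58 + 441t = 131, so t = 3/7.
Foot = (-4, -182, 561) + (3/7)·(-16, 13, 4) = (-76/7, -1235/7, 3939/7).

(-76/7, -1235/7, 3939/7)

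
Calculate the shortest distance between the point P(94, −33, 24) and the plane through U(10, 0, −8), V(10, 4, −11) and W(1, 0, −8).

UV = (0, 4, −3) and UW = (−9, 0, 0), so a normal is n = UV × UW = (0, 27, 36).
n = (0, 27, 36); n·P − (-288) = 261; |n| = 45; distance = 261/45 = 29/5.

29/5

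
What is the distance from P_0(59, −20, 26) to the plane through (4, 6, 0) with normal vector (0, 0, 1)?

26

The plane has equation n·(r − (4, 6, 0)) = 0, i.e. n·r = 0.
Then n·(59, −20, 26) − 0 = 26.
|n| = √(0 + 0 + 1) = 1, so the distance is |26|/1 = 26.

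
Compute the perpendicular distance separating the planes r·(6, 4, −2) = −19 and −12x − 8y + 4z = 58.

5√14/14

Divide the second equation by -2 to match normals: 6x + 4y − 2z = -29.
With common normal n = (6, 4, −2) (|n| = 2√14), the distance is |(-19) − (-29)|/|n| = 10/(2√14) = 5√14/14.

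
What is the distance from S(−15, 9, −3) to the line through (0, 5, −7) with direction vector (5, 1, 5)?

Direction vector d = (5, 1, 5).
AP = (−15, 4, 4), and AP × d = (16, 95, −35).
|AP × d|² = 10506 and |d|² = 51, so the distance is √(10506/51) = √206.

√206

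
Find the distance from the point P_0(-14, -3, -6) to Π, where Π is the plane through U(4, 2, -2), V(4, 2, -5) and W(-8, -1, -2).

2/√17

UV = (0, 0, -3) and UW = (-12, -3, 0), so a normal is n = UV × UW = (-9, 36, 0).
Then n·(-14, -3, -6) - 36 = -18.
|n| = √(81 + 1296 + 0) = 9√17, so the distance is |-18|/(9√17) = 2√17/17.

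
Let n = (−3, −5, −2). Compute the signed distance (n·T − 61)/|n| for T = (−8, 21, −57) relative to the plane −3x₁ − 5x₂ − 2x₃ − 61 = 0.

-14√38/19

n·T − 61 = -28.
|n| = √38, so the signed distance is -14√38/19.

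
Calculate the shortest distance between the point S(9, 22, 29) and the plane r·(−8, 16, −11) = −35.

4/21

n = (−8, 16, −11); n·P − (-35) = -4; |n| = 21; distance = 4/21.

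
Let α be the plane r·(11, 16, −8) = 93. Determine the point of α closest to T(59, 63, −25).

(15, -1, 7)

The perpendicular from T has direction n = (11, 16, −8): r = (59, 63, −25) + μ(11, 16, −8).
Substitute into the plane: n·(T + μn) = 93 gives 1857 + 441μ = 93, so μ = -4.
Foot = (59, 63, −25) + (-4)·(11, 16, −8) = (15, −1, 7).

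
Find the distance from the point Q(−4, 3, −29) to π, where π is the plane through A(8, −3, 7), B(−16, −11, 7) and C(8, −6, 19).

12/13

AB = (−24, −8, 0) and AC = (0, −3, 12), so a normal is n = AB × AC = (−96, 288, 72).
Then n·(−4, 3, −29) − (−1128) = 288.
|n| = √(9216 + 82944 + 5184) = 312, so the distance is |288|/312 = 12/13.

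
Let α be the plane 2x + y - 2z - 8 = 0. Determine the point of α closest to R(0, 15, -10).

(-6, 12, -4)

The perpendicular from R has direction n = (2, 1, -2): r = (0, 15, -10) + t(2, 1, -2).
Substitute into the plane: n·(R + tn) = 8 gives 35 + 9t = 8, so t = -3.
Foot = (0, 15, -10) + (-3)·(2, 1, -2) = (-6, 12, -4).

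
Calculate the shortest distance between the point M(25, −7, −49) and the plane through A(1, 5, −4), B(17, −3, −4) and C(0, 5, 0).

AB = (16, −8, 0) and AC = (−1, 0, 4), so a normal is n = AB × AC = (−32, −64, −8).
Then n·(25, −7, −49) − (−320) = 360.
|n| = √(1024 + 4096 + 64) = 72, so the distance is |360|/72 = 5.

5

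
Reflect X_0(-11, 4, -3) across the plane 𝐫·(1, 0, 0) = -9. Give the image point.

(-7, 4, -3)

n = (1, 0, 0), |n|² = 1, n·X_0 − (-9) = -2, so t = -2/1 = -2.
Foot F = X_0 − (-2)·n = (-9, 4, -3); the reflection is 2F − X_0 = (-7, 4, -3).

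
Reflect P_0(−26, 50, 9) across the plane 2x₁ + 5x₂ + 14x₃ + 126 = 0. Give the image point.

(-34, 30, -47)

n = (2, 5, 14), |n|² = 225, n·P_0 − (-126) = 450, so t = 450/225 = 2.
Foot F = P_0 − 2·n = (−30, 40, −19); the reflection is 2F − P_0 = (−34, 30, −47).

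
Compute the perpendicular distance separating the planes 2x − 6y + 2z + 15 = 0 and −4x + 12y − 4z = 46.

4√11/11

Divide the second equation by -2 to match normals: 2x − 6y + 2z = -23.
With common normal n = (2, −6, 2) (|n| = 2√11), the distance is |(-15) − (-23)|/|n| = 8/(2√11) = 4√11/11.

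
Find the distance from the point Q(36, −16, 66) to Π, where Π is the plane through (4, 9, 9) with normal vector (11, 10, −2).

4/5

The plane has equation n·(r − (4, 9, 9)) = 0, i.e. n·r = 116.
Then n·(36, −16, 66) − 116 = −12.
|n| = √(121 + 100 + 4) = 15, so the distance is |-12|/15 = 4/5.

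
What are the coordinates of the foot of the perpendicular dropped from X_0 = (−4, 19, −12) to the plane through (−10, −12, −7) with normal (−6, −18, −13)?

The perpendicular from X_0 has direction n = (−6, −18, −13): r = (−4, 19, −12) + t(−6, −18, −13).
Substitute into the plane: n·(X_0 + tn) = 367 gives -162 + 529t = 367, so t = 1.
Foot = (−4, 19, −12) + 1·(−6, −18, −13) = (−10, 1, −25).

(-10, 1, -25)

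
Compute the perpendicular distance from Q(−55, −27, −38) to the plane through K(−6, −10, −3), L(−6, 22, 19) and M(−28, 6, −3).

19/21

KL = (0, 32, 22) and KM = (−22, 16, 0), so a normal is n = KL × KM = (−352, −484, 704).
d = |(-352)·(-55) + (-484)·(-27) + 704·(-38) − 4840| / √(123904 + 234256 + 495616) = |836| / 924 = 19/21.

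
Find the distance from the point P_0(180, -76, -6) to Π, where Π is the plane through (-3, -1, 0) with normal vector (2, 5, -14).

The plane has equation n·(r − (-3, -1, 0)) = 0, i.e. n·r = -11.
d = |2·180 + 5·(-76) + (-14)·(-6) − (-11)| / √(4 + 25 + 196) = |75| / 15 = 5.

5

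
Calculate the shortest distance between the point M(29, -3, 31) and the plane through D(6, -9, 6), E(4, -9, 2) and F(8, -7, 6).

3

DE = (-2, 0, -4) and DF = (2, 2, 0), so a normal is n = DE × DF = (8, -8, -4).
Then n·(29, -3, 31) - 96 = 36.
|n| = √(64 + 64 + 16) = 12, so the distance is |36|/12 = 3.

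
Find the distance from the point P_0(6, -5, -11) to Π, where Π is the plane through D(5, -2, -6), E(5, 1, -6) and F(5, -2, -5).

1

DE = (0, 3, 0) and DF = (0, 0, 1), so a normal is n = DE × DF = (3, 0, 0).
Then n·(6, -5, -11) - 15 = 3.
|n| = √(9 + 0 + 0) = 3, so the distance is |3|/3 = 1.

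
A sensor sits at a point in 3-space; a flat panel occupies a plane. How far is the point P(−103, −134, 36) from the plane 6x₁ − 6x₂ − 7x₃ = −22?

4

n = (6, −6, −7); n·P − (-22) = -44; |n| = 11; distance = 44/11 = 4.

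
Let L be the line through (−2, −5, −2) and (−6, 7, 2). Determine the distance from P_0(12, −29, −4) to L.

6√2

A direction vector is d = (−4, 12, 4).
AP = (14, −24, −2); AP·d = -352, |AP|² = 776, |d|² = 176.
distance² = |AP|² − (AP·d)²/|d|² = 776 − 123904/176 = 72, so the distance is 6√2.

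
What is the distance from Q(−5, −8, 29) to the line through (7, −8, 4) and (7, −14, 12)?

A direction vector is d = (0, −6, 8).
AP = (−12, 0, 25), and AP × d = (150, 96, 72).
|AP × d|² = 36900 and |d|² = 100, so the distance is √(36900/100) = √369 = 3√41.

3√41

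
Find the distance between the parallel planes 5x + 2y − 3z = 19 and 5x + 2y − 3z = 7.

Both planes have normal n = (5, 2, −3), |n| = √38. Any point on the first plane is at distance |7 − 19|/|n| = 12/√38 = 6√38/19 from the second.

6√38/19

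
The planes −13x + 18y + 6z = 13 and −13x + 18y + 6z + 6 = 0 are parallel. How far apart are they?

19/23

With common normal n = (−13, 18, 6) (|n| = 23), the distance is |13 − (-6)|/|n| = 19/23.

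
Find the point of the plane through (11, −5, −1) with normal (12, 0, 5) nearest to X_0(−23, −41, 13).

n = (12, 0, 5), |n|² = 169, and n·X_0 − 127 = -338.
t = -338/169 = -2, so the foot is X_0 − t·n = (−23, −41, 13) − (-2)·(12, 0, 5) = (1, −41, 23).

(1, -41, 23)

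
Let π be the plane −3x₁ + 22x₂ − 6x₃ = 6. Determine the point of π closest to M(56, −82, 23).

n = (−3, 22, −6), |n|² = 529, and n·M − 6 = -2116.
t = -2116/529 = -4, so the foot is M − t·n = (56, −82, 23) − (-4)·(−3, 22, −6) = (44, 6, −1).

(44, 6, -1)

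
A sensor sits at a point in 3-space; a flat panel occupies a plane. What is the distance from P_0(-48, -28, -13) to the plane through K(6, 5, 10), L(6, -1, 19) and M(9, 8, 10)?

KL = (0, -6, 9) and KM = (3, 3, 0), so a normal is n = KL × KM = (-27, 27, 18).
d = |(-27)·(-48) + 27·(-28) + 18·(-13) − 153| / √(729 + 729 + 324) = |153| / (9√22) = 17√22/22.

17√22/22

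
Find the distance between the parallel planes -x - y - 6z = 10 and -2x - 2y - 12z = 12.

Divide the second equation by 2 to match normals: -x - y - 6z = 6.
Both planes have normal n = (-1, -1, -6), |n| = √38. Any point on the first plane is at distance |6 − 10|/|n| = 4/√38 from the second.

2√38/19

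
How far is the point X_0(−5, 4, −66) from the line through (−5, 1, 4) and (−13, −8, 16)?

A direction vector is d = (−8, −9, 12).
AP = (0, 3, −70), and AP × d = (−594, 560, 24).
|AP × d|² = 667012 and |d|² = 289, so the distance is √(667012/289) = √2308 = 2√577.

2√577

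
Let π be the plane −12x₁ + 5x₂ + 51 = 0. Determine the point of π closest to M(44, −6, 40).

The perpendicular from M has direction n = (−12, 5, 0): r = (44, −6, 40) + μ(−12, 5, 0).
Substitute into the plane: n·(M + μn) = -51 gives -558 + 169μ = -51, so μ = 3.
Foot = (44, −6, 40) + 3·(−12, 5, 0) = (8, 9, 40).

(8, 9, 40)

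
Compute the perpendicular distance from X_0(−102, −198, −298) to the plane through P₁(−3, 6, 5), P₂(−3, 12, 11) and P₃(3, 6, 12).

9

P₁P₂ = (0, 6, 6) and P₁P₃ = (6, 0, 7), so a normal is n = P₁P₂ × P₁P₃ = (42, 36, −36).
d = |42·(-102) + 36·(-198) + (-36)·(-298) − (-90)| / √(1764 + 1296 + 1296) = |-594| / 66 = 9.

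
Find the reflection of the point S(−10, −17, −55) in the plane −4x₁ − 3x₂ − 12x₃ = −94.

(30, 13, 65)

n = (−4, −3, −12), |n|² = 169, n·S − (-94) = 845, so t = 845/169 = 5.
Foot F = S − 5·n = (10, −2, 5); the reflection is 2F − S = (30, 13, 65).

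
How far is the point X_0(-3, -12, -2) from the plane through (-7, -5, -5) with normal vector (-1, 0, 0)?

4

The plane has equation n·(r − (-7, -5, -5)) = 0, i.e. n·r = 7.
Then n·(-3, -12, -2) - 7 = -4.
|n| = √(1 + 0 + 0) = 1, so the distance is |-4|/1 = 4.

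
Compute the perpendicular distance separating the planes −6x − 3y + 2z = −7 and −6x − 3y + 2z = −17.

With common normal n = (−6, −3, 2) (|n| = 7), the distance is |(-7) − (-17)|/|n| = 10/7.

10/7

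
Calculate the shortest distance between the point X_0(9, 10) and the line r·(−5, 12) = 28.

The normal to the line is n = (−5, 12) with |n| = 13.
|n·X_0 − 28| = |75 − 28| = 47, so the distance is 47/13.

47/13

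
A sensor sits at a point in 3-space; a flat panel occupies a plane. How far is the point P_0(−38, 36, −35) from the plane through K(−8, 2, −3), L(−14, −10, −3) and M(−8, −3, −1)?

KL = (−6, −12, 0) and KM = (0, −5, 2), so a normal is n = KL × KM = (−24, 12, 30).
Then n·(−38, 36, −35) − 126 = 168.
|n| = √(576 + 144 + 900) = 18√5, so the distance is |168|/(18√5) = 28√5/15.

28/(3√5)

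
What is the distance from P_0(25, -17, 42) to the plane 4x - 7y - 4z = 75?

n = (4, -7, -4); n·P − 75 = -24; |n| = 9; distance = 24/9 = 8/3.

8/3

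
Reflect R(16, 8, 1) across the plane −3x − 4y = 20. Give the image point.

n = (−3, −4, 0), |n|² = 25, n·R − 20 = -100, so t = -100/25 = -4.
Foot F = R − (-4)·n = (4, −8, 1); the reflection is 2F − R = (−8, −24, 1).

(-8, -24, 1)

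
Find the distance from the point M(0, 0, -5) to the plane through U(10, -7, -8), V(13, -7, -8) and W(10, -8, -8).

UV = (3, 0, 0) and UW = (0, -1, 0), so a normal is n = UV × UW = (0, 0, -3).
n = (0, 0, -3); n·P − 24 = -9; |n| = 3; distance = 9/3 = 3.

3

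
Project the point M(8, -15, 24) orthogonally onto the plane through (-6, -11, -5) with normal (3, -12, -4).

(110/13, -219/13, 304/13)

The perpendicular from M has direction n = (3, -12, -4): r = (8, -15, 24) + λ(3, -12, -4).
Substitute into the plane: n·(M + λn) = 134 gives 108 + 169λ = 134, so λ = 2/13.
Foot = (8, -15, 24) + (2/13)·(3, -12, -4) = (110/13, -219/13, 304/13).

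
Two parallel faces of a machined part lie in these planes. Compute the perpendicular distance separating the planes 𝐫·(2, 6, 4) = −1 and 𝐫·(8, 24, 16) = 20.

Divide the second equation by 4 to match normals: 2x + 6y + 4z = 5.
With common normal n = (2, 6, 4) (|n| = 2√14), the distance is |(-1) − 5|/|n| = 6/(2√14) = 3/√14.

3√14/14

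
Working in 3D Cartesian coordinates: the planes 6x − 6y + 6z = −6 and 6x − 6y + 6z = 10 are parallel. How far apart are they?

8/(3√3)

Both planes have normal n = (6, −6, 6), |n| = 6√3. Any point on the first plane is at distance |10 − (-6)|/|n| = 16/(6√3) = 8/(3√3) from the second.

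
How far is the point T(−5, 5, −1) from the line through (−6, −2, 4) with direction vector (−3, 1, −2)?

√61

Direction vector d = (−3, 1, −2).
AP = (1, 7, −5), and AP × d = (−9, 17, 22).
|AP × d|² = 854 and |d|² = 14, so the distance is √(854/14) = √61.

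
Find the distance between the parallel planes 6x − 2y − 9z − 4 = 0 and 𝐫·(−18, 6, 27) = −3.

Divide the second equation by -3 to match normals: 6x − 2y − 9z = 1.
Both planes have normal n = (6, −2, −9), |n| = 11. Any point on the first plane is at distance |1 − 4|/|n| = 3/11 from the second.

3/11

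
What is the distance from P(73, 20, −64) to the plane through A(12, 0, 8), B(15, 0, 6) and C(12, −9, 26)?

26/7

AB = (3, 0, −2) and AC = (0, −9, 18), so a normal is n = AB × AC = (−18, −54, −27).
n = (−18, −54, −27); n·P − (-432) = -234; |n| = 63; distance = 234/63 = 26/7.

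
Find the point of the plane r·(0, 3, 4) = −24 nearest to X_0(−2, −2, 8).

(-2, -8, 0)

n = (0, 3, 4), |n|² = 25, and n·X_0 − (-24) = 50.
t = 50/25 = 2, so the foot is X_0 − t·n = (−2, −2, 8) − 2·(0, 3, 4) = (−2, −8, 0).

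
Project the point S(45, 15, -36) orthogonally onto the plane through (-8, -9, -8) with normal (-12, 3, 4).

(-3, 27, -20)

n = (-12, 3, 4), |n|² = 169, and n·S − 37 = -676.
t = -676/169 = -4, so the foot is S − t·n = (45, 15, -36) − (-4)·(-12, 3, 4) = (-3, 27, -20).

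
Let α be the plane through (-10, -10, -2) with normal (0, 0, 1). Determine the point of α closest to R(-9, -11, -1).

The perpendicular from R has direction n = (0, 0, 1): r = (-9, -11, -1) + μ(0, 0, 1).
Substitute into the plane: n·(R + μn) = -2 gives -1 + 1μ = -2, so μ = -1.
Foot = (-9, -11, -1) + (-1)·(0, 0, 1) = (-9, -11, -2).

(-9, -11, -2)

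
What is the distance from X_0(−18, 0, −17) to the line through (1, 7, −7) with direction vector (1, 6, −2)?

√469

Direction vector d = (1, 6, −2).
AP = (−19, −7, −10), and AP × d = (74, −48, −107).
|AP × d|² = 19229 and |d|² = 41, so the distance is √(19229/41) = √469.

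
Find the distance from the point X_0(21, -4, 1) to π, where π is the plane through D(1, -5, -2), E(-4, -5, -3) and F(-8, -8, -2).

2/√35

DE = (-5, 0, -1) and DF = (-9, -3, 0), so a normal is n = DE × DF = (-3, 9, 15).
d = |(-3)·21 + 9·(-4) + 15·1 − (-78)| / √(9 + 81 + 225) = |-6| / (3√35) = 2/√35.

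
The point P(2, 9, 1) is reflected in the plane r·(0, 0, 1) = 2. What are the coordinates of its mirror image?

(2, 9, 3)

n = (0, 0, 1), |n|² = 1, n·P − 2 = -1, so t = -1/1 = -1.
Foot F = P − (-1)·n = (2, 9, 2); the reflection is 2F − P = (2, 9, 3).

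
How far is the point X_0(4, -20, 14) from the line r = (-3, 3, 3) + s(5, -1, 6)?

Direction vector d = (5, -1, 6).
AP = (7, -23, 11), and AP × d = (-127, 13, 108).
|AP × d|² = 27962 and |d|² = 62, so the distance is √(27962/62) = √451.

√451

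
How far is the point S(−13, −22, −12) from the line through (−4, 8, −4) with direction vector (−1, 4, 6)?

2√142

Direction vector d = (−1, 4, 6).
AP = (−9, −30, −8), and AP × d = (−148, 62, −66).
|AP × d|² = 30104 and |d|² = 53, so the distance is √(30104/53) = √568 = 2√142.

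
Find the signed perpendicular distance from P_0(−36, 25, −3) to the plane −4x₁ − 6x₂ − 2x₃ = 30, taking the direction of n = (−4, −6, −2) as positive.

-15√14/14

n·P_0 − 30 = -30.
|n| = 2√14, so the signed distance is -15√14/14.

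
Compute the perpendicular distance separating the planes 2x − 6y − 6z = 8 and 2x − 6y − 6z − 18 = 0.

5/√19

Both planes have normal n = (2, −6, −6), |n| = 2√19. Any point on the first plane is at distance |18 − 8|/|n| = 10/(2√19) = 5/√19 from the second.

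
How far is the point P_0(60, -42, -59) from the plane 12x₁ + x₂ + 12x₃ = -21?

Normal vector n = (12, 1, 12), and n·(60, -42, -59) - (-21) = -9.
|n| = √(144 + 1 + 144) = 17, so the distance is |-9|/17 = 9/17.

9/17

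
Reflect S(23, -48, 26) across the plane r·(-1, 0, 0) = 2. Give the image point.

With n = (-1, 0, 0), the signed offset is (n·S − 2)/|n|² = -25/1 = -25.
S' = S − 2t·n = (23, -48, 26) − (-50)·(-1, 0, 0) = (-27, -48, 26).

(-27, -48, 26)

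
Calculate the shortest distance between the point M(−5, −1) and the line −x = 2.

3

The normal to the line is n = (−1, 0) with |n| = 1.
|n·M − 2| = |5 − 2| = 3, so the distance is 3/1 = 3.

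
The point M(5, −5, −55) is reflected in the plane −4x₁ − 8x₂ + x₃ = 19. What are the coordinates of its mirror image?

(-1/3, -47/3, -161/3)

n = (−4, −8, 1), |n|² = 81, n·M − 19 = -54, so t = -54/81 = -2/3.
Foot F = M − (-2/3)·n = (7/3, −31/3, −163/3); the reflection is 2F − M = (−1/3, −47/3, −161/3).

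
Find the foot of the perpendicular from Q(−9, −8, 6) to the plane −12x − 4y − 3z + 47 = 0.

n = (−12, −4, −3), |n|² = 169, and n·Q − (-47) = 169.
t = 169/169 = 1, so the foot is Q − t·n = (−9, −8, 6) − 1·(−12, −4, −3) = (3, −4, 9).

(3, -4, 9)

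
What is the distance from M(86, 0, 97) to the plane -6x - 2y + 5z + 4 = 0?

27√65/65

Normal vector n = (-6, -2, 5), and n·(86, 0, 97) - (-4) = -27.
|n| = √(36 + 4 + 25) = √65, so the distance is |-27|/√65 = 27√65/65.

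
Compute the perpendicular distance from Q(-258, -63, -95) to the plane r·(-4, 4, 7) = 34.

9

Normal vector n = (-4, 4, 7), and n·(-258, -63, -95) - 34 = 81.
|n| = √(16 + 16 + 49) = 9, so the distance is |81|/9 = 9.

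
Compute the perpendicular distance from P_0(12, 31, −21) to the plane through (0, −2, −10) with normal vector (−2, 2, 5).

The plane has equation n·(r − (0, −2, −10)) = 0, i.e. n·r = -54.
Then n·(12, 31, −21) − (−54) = −13.
|n| = √(4 + 4 + 25) = √33, so the distance is |-13|/√33 = 13/√33.

13√33/33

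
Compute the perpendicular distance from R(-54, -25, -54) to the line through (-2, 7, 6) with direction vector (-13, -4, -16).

4√17

Direction vector d = (-13, -4, -16).
AP = (-52, -32, -60), and AP × d = (272, -52, -208).
|AP × d|² = 119952 and |d|² = 441, so the distance is √(119952/441) = √272 = 4√17.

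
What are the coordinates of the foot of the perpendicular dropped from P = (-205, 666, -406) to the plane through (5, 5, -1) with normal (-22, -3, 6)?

(-4517/23, 15345/23, -9392/23)

n = (-22, -3, 6), |n|² = 529, and n·P − (-131) = 207.
t = 207/529 = 9/23, so the foot is P − t·n = (-205, 666, -406) − (9/23)·(-22, -3, 6) = (-4517/23, 15345/23, -9392/23).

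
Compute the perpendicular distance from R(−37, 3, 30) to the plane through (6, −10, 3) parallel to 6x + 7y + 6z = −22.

Parallel planes share the normal n = (6, 7, 6); since (6, −10, 3) lies on the plane, its equation is 6x + 7y + 6z = -16.
n = (6, 7, 6); n·P − (-16) = -5; |n| = 11; distance = 5/11.

5/11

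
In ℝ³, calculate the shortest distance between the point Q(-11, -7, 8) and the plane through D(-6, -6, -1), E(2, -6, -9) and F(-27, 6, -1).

DE = (8, 0, -8) and DF = (-21, 12, 0), so a normal is n = DE × DF = (96, 168, 96).
Then n·(-11, -7, 8) - (-1680) = 216.
|n| = √(9216 + 28224 + 9216) = 216, so the distance is |216|/216 = 1.

1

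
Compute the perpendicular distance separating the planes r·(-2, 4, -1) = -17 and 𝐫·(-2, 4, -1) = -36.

Both planes have normal n = (-2, 4, -1), |n| = √21. Any point on the first plane is at distance |(-36) − (-17)|/|n| = 19/√21 from the second.

19/√21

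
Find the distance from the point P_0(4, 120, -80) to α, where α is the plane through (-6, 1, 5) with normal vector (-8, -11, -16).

The plane has equation n·(r − (-6, 1, 5)) = 0, i.e. n·r = -43.
Then n·(4, 120, -80) - (-43) = -29.
|n| = √(64 + 121 + 256) = 21, so the distance is |-29|/21 = 29/21.

29/21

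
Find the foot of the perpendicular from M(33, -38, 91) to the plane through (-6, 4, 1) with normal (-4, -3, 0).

The perpendicular from M has direction n = (-4, -3, 0): r = (33, -38, 91) + λ(-4, -3, 0).
Substitute into the plane: n·(M + λn) = 12 gives -18 + 25λ = 12, so λ = 6/5.
Foot = (33, -38, 91) + (6/5)·(-4, -3, 0) = (141/5, -208/5, 91).

(141/5, -208/5, 91)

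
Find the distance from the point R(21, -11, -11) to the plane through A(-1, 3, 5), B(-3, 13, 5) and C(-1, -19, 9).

AB = (-2, 10, 0) and AC = (0, -22, 4), so a normal is n = AB × AC = (40, 8, 44).
d = |40·21 + 8·(-11) + 44·(-11) − 204| / √(1600 + 64 + 1936) = |64| / 60 = 16/15.

16/15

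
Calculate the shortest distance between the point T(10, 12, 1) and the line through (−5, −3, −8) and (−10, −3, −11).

A direction vector is d = (−5, 0, −3).
AP = (15, 15, 9), and AP × d = (−45, 0, 75).
|AP × d|² = 7650 and |d|² = 34, so the distance is √(7650/34) = √225 = 15.

15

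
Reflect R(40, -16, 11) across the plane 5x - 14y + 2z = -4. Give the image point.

(20, 40, 3)

n = (5, -14, 2), |n|² = 225, n·R − (-4) = 450, so t = 450/225 = 2.
Foot F = R − 2·n = (30, 12, 7); the reflection is 2F − R = (20, 40, 3).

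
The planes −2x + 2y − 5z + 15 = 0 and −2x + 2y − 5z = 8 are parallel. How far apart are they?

23/√33

Both planes have normal n = (−2, 2, −5), |n| = √33. Any point on the first plane is at distance |8 − (-15)|/|n| = 23/√33 = 23√33/33 from the second.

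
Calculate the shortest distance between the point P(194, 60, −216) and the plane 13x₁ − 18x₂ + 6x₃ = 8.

Normal vector n = (13, −18, 6), and n·(194, 60, −216) − 8 = 138.
|n| = √(169 + 324 + 36) = 23, so the distance is |138|/23 = 6.

6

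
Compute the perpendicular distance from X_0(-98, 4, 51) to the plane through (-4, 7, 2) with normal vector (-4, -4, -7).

The plane has equation n·(r − (-4, 7, 2)) = 0, i.e. n·r = -26.
n = (-4, -4, -7); n·P − (-26) = 45; |n| = 9; distance = 45/9 = 5.

5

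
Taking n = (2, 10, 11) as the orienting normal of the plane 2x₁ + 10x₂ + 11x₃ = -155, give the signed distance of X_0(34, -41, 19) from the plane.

22/15

n·X_0 − (-155) = 22.
|n| = 15, so the signed distance is 22/15.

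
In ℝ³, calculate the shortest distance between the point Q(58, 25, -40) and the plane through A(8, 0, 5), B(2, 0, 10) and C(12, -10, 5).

6√65/13

AB = (-6, 0, 5) and AC = (4, -10, 0), so a normal is n = AB × AC = (50, 20, 60).
Then n·(58, 25, -40) - 700 = 300.
|n| = √(2500 + 400 + 3600) = 10√65, so the distance is |300|/(10√65) = 6√65/13.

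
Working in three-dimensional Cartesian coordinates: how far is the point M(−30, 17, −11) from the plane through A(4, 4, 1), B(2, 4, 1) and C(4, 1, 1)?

AB = (−2, 0, 0) and AC = (0, −3, 0), so a normal is n = AB × AC = (0, 0, 6).
Then n·(−30, 17, −11) − 6 = −72.
|n| = √(0 + 0 + 36) = 6, so the distance is |-72|/6 = 12.

12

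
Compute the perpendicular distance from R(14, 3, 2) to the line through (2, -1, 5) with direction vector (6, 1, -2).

√5

Direction vector d = (6, 1, -2).
AP = (12, 4, -3); AP·d = 82, |AP|² = 169, |d|² = 41.
distance² = |AP|² − (AP·d)²/|d|² = 169 − 6724/41 = 5, so the distance is √5.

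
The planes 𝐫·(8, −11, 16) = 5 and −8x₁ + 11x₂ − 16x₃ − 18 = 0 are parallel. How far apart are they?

23/21

Divide the second equation by -1 to match normals: 8x₁ − 11x₂ + 16x₃ = -18.
Both planes have normal n = (8, −11, 16), |n| = 21. Any point on the first plane is at distance |(-18) − 5|/|n| = 23/21 from the second.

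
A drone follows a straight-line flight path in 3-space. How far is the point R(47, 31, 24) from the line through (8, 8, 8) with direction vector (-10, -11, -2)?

√281

Direction vector d = (-10, -11, -2).
AP = (39, 23, 16); AP·d = -675, |AP|² = 2306, |d|² = 225.
distance² = |AP|² − (AP·d)²/|d|² = 2306 − 455625/225 = 281, so the distance is √281.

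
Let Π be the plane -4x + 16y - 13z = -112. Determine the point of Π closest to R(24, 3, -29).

(28, -13, -16)

The perpendicular from R has direction n = (-4, 16, -13): r = (24, 3, -29) + λ(-4, 16, -13).
Substitute into the plane: n·(R + λn) = -112 gives 329 + 441λ = -112, so λ = -1.
Foot = (24, 3, -29) + (-1)·(-4, 16, -13) = (28, -13, -16).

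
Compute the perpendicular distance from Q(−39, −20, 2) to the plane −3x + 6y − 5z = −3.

10/√70

Normal vector n = (−3, 6, −5), and n·(−39, −20, 2) − (−3) = −10.
|n| = √(9 + 36 + 25) = √70, so the distance is |-10|/√70 = 10/√70.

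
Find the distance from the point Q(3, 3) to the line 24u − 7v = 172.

121/25

The normal to the line is n = (24, −7) with |n| = 25.
|n·Q − 172| = |51 − 172| = 121, so the distance is 121/25.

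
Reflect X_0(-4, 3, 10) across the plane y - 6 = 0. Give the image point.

With n = (0, 1, 0), the signed offset is (n·X_0 − 6)/|n|² = -3/1 = -3.
X_0' = X_0 − 2t·n = (-4, 3, 10) − (-6)·(0, 1, 0) = (-4, 9, 10).

(-4, 9, 10)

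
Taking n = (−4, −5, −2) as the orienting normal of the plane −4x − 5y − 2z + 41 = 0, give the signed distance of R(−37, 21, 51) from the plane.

-6√5/5

n·R − (-41) = -18.
|n| = 3√5, so the signed distance is -6√5/5.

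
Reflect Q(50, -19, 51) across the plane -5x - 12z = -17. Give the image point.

(0, -19, -69)

With n = (-5, 0, -12), the signed offset is (n·Q − (-17))/|n|² = -845/169 = -5.
Q' = Q − 2t·n = (50, -19, 51) − (-10)·(-5, 0, -12) = (0, -19, -69).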